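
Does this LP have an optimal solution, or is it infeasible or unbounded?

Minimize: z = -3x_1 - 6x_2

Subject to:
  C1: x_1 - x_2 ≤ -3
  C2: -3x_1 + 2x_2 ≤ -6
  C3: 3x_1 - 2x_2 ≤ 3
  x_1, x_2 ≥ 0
C3 requires 3x_1 - 2x_2 ≤ 3, while C2 (-3x_1 + 2x_2 ≤ -6) is equivalent to 3x_1 - 2x_2 ≥ 6. Together they would need 6 ≤ 3x_1 - 2x_2 ≤ 3, which is impossible since 6 > 3. No point satisfies all constraints.

Infeasible: no point satisfies all constraints simultaneously.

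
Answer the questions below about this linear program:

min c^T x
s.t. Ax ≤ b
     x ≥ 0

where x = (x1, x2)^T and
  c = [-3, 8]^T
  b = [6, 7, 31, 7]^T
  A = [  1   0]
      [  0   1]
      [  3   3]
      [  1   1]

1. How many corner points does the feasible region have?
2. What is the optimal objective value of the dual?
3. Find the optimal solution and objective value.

1. 4
2. -18 (by strong duality, equal to the primal optimum)
3. x1 = 6, x2 = 0, z = -18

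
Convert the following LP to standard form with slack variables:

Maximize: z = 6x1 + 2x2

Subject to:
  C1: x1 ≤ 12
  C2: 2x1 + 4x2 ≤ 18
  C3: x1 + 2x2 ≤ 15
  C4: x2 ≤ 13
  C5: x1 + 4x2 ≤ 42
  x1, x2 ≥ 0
max z = 6x1 + 2x2

s.t.
  x1 + s1 = 12
  2x1 + 4x2 + s2 = 18
  x1 + 2x2 + s3 = 15
  x2 + s4 = 13
  x1 + 4x2 + s5 = 42
  x1, x2, s1, s2, s3, s4, s5 ≥ 0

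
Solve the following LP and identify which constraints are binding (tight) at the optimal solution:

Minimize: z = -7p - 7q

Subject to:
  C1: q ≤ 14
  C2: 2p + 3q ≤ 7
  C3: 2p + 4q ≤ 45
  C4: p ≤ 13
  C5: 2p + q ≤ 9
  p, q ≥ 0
Optimal: p = 3.5, q = 0
Slack at optimum:
  C1: slack = 14
  C2: slack = 0 (binding)
  C3: slack = 38
  C4: slack = 9.5
  C5: slack = 2
  p ≥ 0: p = 3.5
  q ≥ 0: q = 0 (binding)
Binding constraints: C2, q ≥ 0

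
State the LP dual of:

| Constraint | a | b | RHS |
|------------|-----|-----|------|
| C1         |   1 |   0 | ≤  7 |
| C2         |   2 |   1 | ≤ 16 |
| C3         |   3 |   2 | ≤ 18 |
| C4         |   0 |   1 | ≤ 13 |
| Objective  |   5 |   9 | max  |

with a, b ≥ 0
Minimize: z = 7y1 + 16y2 + 18y3 + 13y4

Subject to:
  C1: -y1 - 2y2 - 3y3 ≤ -5
  C2: -y2 - 2y3 - y4 ≤ -9
  y1, y2, y3, y4 ≥ 0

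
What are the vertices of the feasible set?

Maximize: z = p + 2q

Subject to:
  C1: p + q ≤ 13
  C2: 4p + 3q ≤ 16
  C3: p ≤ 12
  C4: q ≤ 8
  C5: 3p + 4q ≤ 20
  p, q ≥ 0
Each vertex is the intersection of two constraint boundaries that also satisfies all remaining constraints:
  p = 0 and q = 0 → (0, 0)
  4p + 3q = 16 and q = 0 → (4, 0)
  4p + 3q = 16 and 3p + 4q = 20 → (0.5714, 4.571)
  3p + 4q = 20 and p = 0 → (0, 5)

Vertices: (0, 0), (4, 0), (0.5714, 4.571), (0, 5)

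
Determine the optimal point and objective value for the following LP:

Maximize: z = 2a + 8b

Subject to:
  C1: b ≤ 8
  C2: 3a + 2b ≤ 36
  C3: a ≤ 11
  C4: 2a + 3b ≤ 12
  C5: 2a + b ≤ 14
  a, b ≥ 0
Each vertex is the intersection of two constraint boundaries that also satisfies all remaining constraints:
  a = 0 and b = 0 → (0, 0)
  2a + 3b = 12 and b = 0 → (6, 0)
  2a + 3b = 12 and a = 0 → (0, 4)

Evaluating z = 2a + 8b at each vertex:
  (0, 0): z = 0
  (6, 0): z = 12
  (0, 4): z = 32

The maximum is at (0, 4) with z = 32.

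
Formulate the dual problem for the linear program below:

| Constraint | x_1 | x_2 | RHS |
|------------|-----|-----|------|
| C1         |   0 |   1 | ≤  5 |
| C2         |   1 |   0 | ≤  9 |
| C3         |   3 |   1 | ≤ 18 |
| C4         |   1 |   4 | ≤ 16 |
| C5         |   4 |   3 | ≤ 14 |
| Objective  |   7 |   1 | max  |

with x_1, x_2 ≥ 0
Minimize: z = 5y1 + 9y2 + 18y3 + 16y4 + 14y5

Subject to:
  C1: -y2 - 3y3 - y4 - 4y5 ≤ -7
  C2: -y1 - y3 - 4y4 - 3y5 ≤ -1
  y1, y2, y3, y4, y5 ≥ 0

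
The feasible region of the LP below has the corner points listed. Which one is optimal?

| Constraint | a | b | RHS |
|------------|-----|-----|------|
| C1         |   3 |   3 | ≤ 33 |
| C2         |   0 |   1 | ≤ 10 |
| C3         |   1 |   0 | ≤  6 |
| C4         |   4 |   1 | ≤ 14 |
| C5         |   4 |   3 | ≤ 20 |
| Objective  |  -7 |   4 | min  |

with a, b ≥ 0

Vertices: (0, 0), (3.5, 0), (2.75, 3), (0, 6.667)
Evaluating z = -7a + 4b at each vertex:
  (0, 0): z = 0
  (3.5, 0): z = -24.5
  (2.75, 3): z = -7.25
  (0, 6.667): z = 26.67

The smallest value is z = -24.5, attained at (3.5, 0).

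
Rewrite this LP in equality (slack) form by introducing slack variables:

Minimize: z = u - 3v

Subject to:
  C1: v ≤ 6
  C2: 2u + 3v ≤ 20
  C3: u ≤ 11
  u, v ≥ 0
min z = u - 3v

s.t.
  v + s1 = 6
  2u + 3v + s2 = 20
  u + s3 = 11
  u, v, s1, s2, s3 ≥ 0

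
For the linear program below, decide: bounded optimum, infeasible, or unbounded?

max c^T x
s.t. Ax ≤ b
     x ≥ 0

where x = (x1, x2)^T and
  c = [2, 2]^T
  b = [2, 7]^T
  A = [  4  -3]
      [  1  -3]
Feasible point: (0, 0) satisfies every constraint, so the LP is feasible.
Direction d = (0, 1): for each constraint row a, a·d ≤ 0 —
  (4)(0) + (-3)(1) = -3 ≤ 0
  (1)(0) + (-3)(1) = -3 ≤ 0
and d ≥ 0, so (0, 0) + t·d stays feasible for every t ≥ 0. Along this ray z = 2x1 + 2x2 changes by 2 per unit t, so z → +∞.

Unbounded — the objective can increase without bound over the feasible region.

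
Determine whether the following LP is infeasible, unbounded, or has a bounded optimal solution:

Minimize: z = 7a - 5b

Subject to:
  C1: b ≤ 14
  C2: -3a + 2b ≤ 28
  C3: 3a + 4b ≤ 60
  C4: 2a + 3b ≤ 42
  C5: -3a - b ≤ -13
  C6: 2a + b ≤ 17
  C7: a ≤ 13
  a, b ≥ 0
The point (0, 14) satisfies every constraint, so the LP is feasible; the constraints give a ≤ 13 and b ≤ 14, which with a, b ≥ 0 keep the feasible region inside a bounded box. A feasible, bounded LP attains a finite optimum at a vertex.

Evaluating z = 7a - 5b at each vertex:
  (4.333, 0): z = 30.33
  (8.5, 0): z = 59.5
  (2.25, 12.5): z = -46.75
  (0, 14): z = -70
  (0, 13): z = -65

Feasible with finite optimum z* = -70 at (0, 14).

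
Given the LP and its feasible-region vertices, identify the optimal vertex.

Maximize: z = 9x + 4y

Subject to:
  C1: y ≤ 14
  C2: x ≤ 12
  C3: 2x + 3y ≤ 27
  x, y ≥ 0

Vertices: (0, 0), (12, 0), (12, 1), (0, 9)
(12, 1) with z = 112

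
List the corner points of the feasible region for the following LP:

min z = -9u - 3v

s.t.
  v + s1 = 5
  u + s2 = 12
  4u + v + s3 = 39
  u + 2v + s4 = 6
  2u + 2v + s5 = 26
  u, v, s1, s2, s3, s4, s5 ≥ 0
Each vertex is the intersection of two constraint boundaries that also satisfies all remaining constraints:
  u = 0 and v = 0 → (0, 0)
  u + 2v = 6 and v = 0 → (6, 0)
  u + 2v = 6 and u = 0 → (0, 3)

Vertices: (0, 0), (6, 0), (0, 3)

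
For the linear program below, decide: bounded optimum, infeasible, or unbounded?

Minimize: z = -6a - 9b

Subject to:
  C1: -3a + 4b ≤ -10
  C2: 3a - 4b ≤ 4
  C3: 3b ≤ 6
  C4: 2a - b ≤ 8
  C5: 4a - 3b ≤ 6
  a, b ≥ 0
C2 requires 3a - 4b ≤ 4, while C1 (-3a + 4b ≤ -10) is equivalent to 3a - 4b ≥ 10. Together they would need 10 ≤ 3a - 4b ≤ 4, which is impossible since 10 > 4. No point satisfies all constraints.

Infeasible: no point satisfies all constraints simultaneously.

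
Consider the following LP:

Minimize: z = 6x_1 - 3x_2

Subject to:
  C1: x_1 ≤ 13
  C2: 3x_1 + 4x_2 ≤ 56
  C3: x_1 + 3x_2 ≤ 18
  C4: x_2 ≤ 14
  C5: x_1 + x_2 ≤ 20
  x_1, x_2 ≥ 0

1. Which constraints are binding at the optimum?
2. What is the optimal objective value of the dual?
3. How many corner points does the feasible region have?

1. C3, x_1 ≥ 0
2. -18 (by strong duality, equal to the primal optimum)
3. 4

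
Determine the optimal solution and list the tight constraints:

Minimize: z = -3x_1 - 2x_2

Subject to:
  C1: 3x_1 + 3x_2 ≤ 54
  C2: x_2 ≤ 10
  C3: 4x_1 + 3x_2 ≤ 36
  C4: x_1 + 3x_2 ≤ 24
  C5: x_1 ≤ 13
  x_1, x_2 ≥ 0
Optimal: x_1 = 9, x_2 = 0
Binding: C3, x_2 ≥ 0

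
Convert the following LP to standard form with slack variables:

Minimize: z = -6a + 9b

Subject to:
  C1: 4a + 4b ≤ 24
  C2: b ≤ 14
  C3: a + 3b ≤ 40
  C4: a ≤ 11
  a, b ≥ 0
min z = -6a + 9b

s.t.
  4a + 4b + s1 = 24
  b + s2 = 14
  a + 3b + s3 = 40
  a + s4 = 11
  a, b, s1, s2, s3, s4 ≥ 0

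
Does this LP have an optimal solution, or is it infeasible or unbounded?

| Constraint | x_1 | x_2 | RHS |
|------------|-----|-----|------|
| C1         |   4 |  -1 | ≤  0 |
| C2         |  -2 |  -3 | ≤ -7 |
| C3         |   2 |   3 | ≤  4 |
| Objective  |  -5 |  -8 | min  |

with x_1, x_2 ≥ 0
C3 requires 2x_1 + 3x_2 ≤ 4, while C2 (-2x_1 - 3x_2 ≤ -7) is equivalent to 2x_1 + 3x_2 ≥ 7. Together they would need 7 ≤ 2x_1 + 3x_2 ≤ 4, which is impossible since 7 > 4. No point satisfies all constraints.

Infeasible — the constraint set is empty.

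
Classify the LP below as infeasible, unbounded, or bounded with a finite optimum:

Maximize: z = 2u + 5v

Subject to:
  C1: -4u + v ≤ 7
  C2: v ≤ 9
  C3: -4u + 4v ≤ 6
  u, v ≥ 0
Feasible point: (0, 0) satisfies every constraint, so the LP is feasible.
Direction d = (1, 0): for each constraint row a, a·d ≤ 0 —
  (-4)(1) + (1)(0) = -4 ≤ 0
  (0)(1) + (1)(0) = 0 ≤ 0
  (-4)(1) + (4)(0) = -4 ≤ 0
and d ≥ 0, so (0, 0) + t·d stays feasible for every t ≥ 0. Along this ray z = 2u + 5v changes by 2 per unit t, so z → +∞.

Unbounded: there is a feasible ray along which z → +∞.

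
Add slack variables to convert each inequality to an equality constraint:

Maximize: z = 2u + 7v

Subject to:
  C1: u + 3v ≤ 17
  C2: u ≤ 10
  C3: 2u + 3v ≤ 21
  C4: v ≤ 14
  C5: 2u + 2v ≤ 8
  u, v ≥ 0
max z = 2u + 7v

s.t.
  u + 3v + s1 = 17
  u + s2 = 10
  2u + 3v + s3 = 21
  v + s4 = 14
  2u + 2v + s5 = 8
  u, v, s1, s2, s3, s4, s5 ≥ 0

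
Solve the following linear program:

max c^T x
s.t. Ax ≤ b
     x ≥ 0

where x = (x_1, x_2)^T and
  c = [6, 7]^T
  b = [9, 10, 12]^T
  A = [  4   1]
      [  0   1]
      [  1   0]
x_1 = 0, x_2 = 9, z = 63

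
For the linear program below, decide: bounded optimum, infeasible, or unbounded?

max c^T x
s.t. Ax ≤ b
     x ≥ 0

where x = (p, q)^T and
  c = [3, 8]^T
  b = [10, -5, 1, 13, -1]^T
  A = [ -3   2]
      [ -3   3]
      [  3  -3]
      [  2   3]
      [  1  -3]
One constraint requires 3p - 3q ≤ 1, while the constraint -3p + 3q ≤ -5 is equivalent to 3p - 3q ≥ 5. Together they would need 5 ≤ 3p - 3q ≤ 1, which is impossible since 5 > 1. No point satisfies all constraints.

The feasible region is empty; the LP is infeasible.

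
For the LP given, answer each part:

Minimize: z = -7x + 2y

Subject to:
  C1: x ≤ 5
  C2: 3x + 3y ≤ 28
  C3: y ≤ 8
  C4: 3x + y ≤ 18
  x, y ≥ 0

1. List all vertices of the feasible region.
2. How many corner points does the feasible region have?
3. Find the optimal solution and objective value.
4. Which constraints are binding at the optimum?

1. (0, 0), (5, 0), (5, 3), (4.333, 5), (1.333, 8), (0, 8)
2. 6
3. x = 5, y = 0, z = -35
4. C1, y ≥ 0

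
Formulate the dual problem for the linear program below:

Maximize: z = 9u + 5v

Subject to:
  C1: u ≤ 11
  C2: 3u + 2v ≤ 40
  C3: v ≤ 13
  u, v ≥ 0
Minimize: z = 11y1 + 40y2 + 13y3

Subject to:
  C1: -y1 - 3y2 ≤ -9
  C2: -2y2 - y3 ≤ -5
  y1, y2, y3 ≥ 0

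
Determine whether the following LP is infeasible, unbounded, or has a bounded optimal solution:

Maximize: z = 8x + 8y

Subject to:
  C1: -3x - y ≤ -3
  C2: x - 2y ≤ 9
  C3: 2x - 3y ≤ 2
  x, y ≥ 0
Feasible point: (1, 0) satisfies every constraint, so the LP is feasible.
Direction d = (0, 1): for each constraint row a, a·d ≤ 0 —
  (-3)(0) + (-1)(1) = -1 ≤ 0
  (1)(0) + (-2)(1) = -2 ≤ 0
  (2)(0) + (-3)(1) = -3 ≤ 0
and d ≥ 0, so (1, 0) + t·d stays feasible for every t ≥ 0. Along this ray z = 8x + 8y changes by 8 per unit t, so z → +∞.

Unbounded — the objective can increase without bound over the feasible region.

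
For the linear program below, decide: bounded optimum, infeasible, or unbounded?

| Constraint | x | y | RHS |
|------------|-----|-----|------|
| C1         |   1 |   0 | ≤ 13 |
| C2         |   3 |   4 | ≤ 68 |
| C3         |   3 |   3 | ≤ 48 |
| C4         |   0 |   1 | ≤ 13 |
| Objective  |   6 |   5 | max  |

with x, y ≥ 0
The point (13, 3) satisfies every constraint, so the LP is feasible; the constraints give x ≤ 13 and y ≤ 13, which with x, y ≥ 0 keep the feasible region inside a bounded box. A feasible, bounded LP attains a finite optimum at a vertex.

Bounded optimum: z* = 93 at (13, 3).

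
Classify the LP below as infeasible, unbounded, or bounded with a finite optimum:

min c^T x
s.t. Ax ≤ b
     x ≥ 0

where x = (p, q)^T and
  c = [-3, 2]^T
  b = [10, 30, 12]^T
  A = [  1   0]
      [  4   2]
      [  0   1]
The point (7.5, 0) satisfies every constraint, so the LP is feasible; the constraints give p ≤ 10 and q ≤ 12, which with p, q ≥ 0 keep the feasible region inside a bounded box. A feasible, bounded LP attains a finite optimum at a vertex.

Evaluating z = -3p + 2q at each vertex:
  (0, 0): z = 0
  (7.5, 0): z = -22.5
  (1.5, 12): z = 19.5
  (0, 12): z = 24

Bounded optimum: z* = -22.5 at (7.5, 0).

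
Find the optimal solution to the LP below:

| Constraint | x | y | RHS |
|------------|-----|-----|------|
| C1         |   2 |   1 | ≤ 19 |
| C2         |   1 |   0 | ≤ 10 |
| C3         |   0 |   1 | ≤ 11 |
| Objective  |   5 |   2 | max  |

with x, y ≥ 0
Each vertex is the intersection of two constraint boundaries that also satisfies all remaining constraints:
  x = 0 and y = 0 → (0, 0)
  2x + y = 19 and y = 0 → (9.5, 0)
  2x + y = 19 and y = 11 → (4, 11)
  y = 11 and x = 0 → (0, 11)

Evaluating z = 5x + 2y at each vertex:
  (0, 0): z = 0
  (9.5, 0): z = 47.5
  (4, 11): z = 42
  (0, 11): z = 22

The maximum is at (9.5, 0) with z = 47.5.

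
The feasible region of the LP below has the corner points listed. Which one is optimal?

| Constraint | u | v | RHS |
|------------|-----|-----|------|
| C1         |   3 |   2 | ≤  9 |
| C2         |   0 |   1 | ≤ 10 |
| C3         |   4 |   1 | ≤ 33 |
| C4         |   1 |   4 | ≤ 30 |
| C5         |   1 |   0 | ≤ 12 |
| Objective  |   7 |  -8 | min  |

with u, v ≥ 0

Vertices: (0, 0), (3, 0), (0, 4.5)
Evaluating z = 7u - 8v at each vertex:
  (0, 0): z = 0
  (3, 0): z = 21
  (0, 4.5): z = -36

The smallest value is z = -36, attained at (0, 4.5).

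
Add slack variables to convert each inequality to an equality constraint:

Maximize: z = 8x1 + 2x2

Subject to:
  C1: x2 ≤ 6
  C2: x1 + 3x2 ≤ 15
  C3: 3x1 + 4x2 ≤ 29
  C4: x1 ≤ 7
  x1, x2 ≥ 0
max z = 8x1 + 2x2

s.t.
  x2 + s1 = 6
  x1 + 3x2 + s2 = 15
  3x1 + 4x2 + s3 = 29
  x1 + s4 = 7
  x1, x2, s1, s2, s3, s4 ≥ 0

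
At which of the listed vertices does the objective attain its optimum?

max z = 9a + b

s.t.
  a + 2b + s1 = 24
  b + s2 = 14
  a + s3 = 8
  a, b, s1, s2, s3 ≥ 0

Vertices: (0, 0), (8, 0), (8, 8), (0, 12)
(8, 8) with z = 80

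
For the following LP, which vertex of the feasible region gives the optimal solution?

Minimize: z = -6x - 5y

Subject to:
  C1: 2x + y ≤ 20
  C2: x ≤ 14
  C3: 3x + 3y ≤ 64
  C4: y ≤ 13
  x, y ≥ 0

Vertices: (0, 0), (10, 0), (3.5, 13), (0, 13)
Evaluating z = -6x - 5y at each vertex:
  (0, 0): z = 0
  (10, 0): z = -60
  (3.5, 13): z = -86
  (0, 13): z = -65

The smallest value is z = -86, attained at (3.5, 13).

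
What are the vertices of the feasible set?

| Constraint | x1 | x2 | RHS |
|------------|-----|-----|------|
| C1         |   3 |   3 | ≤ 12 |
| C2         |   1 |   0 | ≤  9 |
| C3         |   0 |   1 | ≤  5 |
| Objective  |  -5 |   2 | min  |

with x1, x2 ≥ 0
Each vertex is the intersection of two constraint boundaries that also satisfies all remaining constraints:
  x1 = 0 and x2 = 0 → (0, 0)
  3x1 + 3x2 = 12 and x2 = 0 → (4, 0)
  3x1 + 3x2 = 12 and x1 = 0 → (0, 4)

Vertices: (0, 0), (4, 0), (0, 4)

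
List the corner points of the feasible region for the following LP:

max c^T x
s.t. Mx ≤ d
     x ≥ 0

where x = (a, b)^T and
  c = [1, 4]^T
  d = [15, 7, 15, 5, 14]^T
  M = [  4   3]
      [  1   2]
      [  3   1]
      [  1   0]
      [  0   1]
Each vertex is the intersection of two constraint boundaries that also satisfies all remaining constraints:
  a = 0 and b = 0 → (0, 0)
  4a + 3b = 15 and b = 0 → (3.75, 0)
  4a + 3b = 15 and a + 2b = 7 → (1.8, 2.6)
  a + 2b = 7 and a = 0 → (0, 3.5)

Vertices: (0, 0), (3.75, 0), (1.8, 2.6), (0, 3.5)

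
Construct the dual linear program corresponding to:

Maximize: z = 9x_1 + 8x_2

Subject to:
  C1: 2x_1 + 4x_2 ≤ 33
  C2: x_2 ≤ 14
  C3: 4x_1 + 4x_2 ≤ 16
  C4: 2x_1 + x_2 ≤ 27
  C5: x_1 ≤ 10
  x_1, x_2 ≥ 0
Minimize: z = 33y1 + 14y2 + 16y3 + 27y4 + 10y5

Subject to:
  C1: -2y1 - 4y3 - 2y4 - y5 ≤ -9
  C2: -4y1 - y2 - 4y3 - y4 ≤ -8
  y1, y2, y3, y4, y5 ≥ 0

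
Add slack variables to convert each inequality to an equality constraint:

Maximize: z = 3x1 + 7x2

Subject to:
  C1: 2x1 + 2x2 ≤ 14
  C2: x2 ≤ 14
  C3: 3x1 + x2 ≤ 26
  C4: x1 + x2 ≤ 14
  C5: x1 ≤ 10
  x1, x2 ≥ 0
max z = 3x1 + 7x2

s.t.
  2x1 + 2x2 + s1 = 14
  x2 + s2 = 14
  3x1 + x2 + s3 = 26
  x1 + x2 + s4 = 14
  x1 + s5 = 10
  x1, x2, s1, s2, s3, s4, s5 ≥ 0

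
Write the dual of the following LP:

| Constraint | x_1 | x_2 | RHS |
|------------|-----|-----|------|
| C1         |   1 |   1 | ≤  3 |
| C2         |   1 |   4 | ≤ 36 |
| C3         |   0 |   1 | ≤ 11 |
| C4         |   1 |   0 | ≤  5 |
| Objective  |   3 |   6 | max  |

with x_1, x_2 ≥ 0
Minimize: z = 3y1 + 36y2 + 11y3 + 5y4

Subject to:
  C1: -y1 - y2 - y4 ≤ -3
  C2: -y1 - 4y2 - y3 ≤ -6
  y1, y2, y3, y4 ≥ 0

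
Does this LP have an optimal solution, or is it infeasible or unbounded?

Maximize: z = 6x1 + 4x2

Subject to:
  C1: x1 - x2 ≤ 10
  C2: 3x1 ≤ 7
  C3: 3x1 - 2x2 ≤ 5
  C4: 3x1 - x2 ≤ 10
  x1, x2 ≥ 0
Feasible point: (0, 0) satisfies every constraint, so the LP is feasible.
Direction d = (0, 1): for each constraint row a, a·d ≤ 0 —
  (1)(0) + (-1)(1) = -1 ≤ 0
  (3)(0) + (0)(1) = 0 ≤ 0
  (3)(0) + (-2)(1) = -2 ≤ 0
  (3)(0) + (-1)(1) = -1 ≤ 0
and d ≥ 0, so (0, 0) + t·d stays feasible for every t ≥ 0. Along this ray z = 6x1 + 4x2 changes by 4 per unit t, so z → +∞.

The LP is unbounded; z can be made arbitrarily large.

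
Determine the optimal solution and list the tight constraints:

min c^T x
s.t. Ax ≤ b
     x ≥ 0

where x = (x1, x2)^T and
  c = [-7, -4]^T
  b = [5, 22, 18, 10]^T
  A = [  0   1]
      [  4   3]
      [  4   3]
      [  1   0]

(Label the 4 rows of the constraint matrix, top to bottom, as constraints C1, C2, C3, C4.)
Optimal: x1 = 4.5, x2 = 0
Binding: C3, x2 ≥ 0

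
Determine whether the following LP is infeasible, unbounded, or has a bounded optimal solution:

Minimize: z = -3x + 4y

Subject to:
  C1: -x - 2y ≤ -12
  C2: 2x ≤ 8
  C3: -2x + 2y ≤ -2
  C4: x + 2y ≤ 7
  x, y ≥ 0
C4 requires x + 2y ≤ 7, while C1 (-x - 2y ≤ -12) is equivalent to x + 2y ≥ 12. Together they would need 12 ≤ x + 2y ≤ 7, which is impossible since 12 > 7. No point satisfies all constraints.

Infeasible — the constraint set is empty.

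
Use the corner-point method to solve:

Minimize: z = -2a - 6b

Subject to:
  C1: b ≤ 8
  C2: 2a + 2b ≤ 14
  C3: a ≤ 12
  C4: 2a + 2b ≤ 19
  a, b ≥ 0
Each vertex is the intersection of two constraint boundaries that also satisfies all remaining constraints:
  a = 0 and b = 0 → (0, 0)
  2a + 2b = 14 and b = 0 → (7, 0)
  2a + 2b = 14 and a = 0 → (0, 7)

Evaluating z = -2a - 6b at each vertex:
  (0, 0): z = 0
  (7, 0): z = -14
  (0, 7): z = -42

The minimum is at (0, 7) with z = -42.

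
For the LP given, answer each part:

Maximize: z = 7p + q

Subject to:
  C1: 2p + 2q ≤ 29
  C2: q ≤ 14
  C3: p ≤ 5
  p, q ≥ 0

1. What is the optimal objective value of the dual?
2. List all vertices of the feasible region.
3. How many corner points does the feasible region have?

1. 44.5 (by strong duality, equal to the primal optimum)
2. (0, 0), (5, 0), (5, 9.5), (0.5, 14), (0, 14)
3. 5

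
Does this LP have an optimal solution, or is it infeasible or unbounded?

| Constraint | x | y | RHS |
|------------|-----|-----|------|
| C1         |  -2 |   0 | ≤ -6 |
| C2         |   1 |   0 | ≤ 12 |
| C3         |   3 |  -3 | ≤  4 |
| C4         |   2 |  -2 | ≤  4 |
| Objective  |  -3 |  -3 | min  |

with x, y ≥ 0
Feasible point: (3, 2) satisfies every constraint, so the LP is feasible.
Direction d = (0, 1): for each constraint row a, a·d ≤ 0 —
  (-2)(0) + (0)(1) = 0 ≤ 0
  (1)(0) + (0)(1) = 0 ≤ 0
  (3)(0) + (-3)(1) = -3 ≤ 0
  (2)(0) + (-2)(1) = -2 ≤ 0
and d ≥ 0, so (3, 2) + t·d stays feasible for every t ≥ 0. Along this ray z = -3x - 3y changes by -3 per unit t, so z → −∞.

Unbounded: there is a feasible ray along which z → −∞.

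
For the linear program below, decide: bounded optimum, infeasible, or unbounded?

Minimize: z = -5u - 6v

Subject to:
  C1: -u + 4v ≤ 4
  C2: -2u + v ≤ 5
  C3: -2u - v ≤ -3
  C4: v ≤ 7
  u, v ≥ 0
Feasible point: (1, 1) satisfies every constraint, so the LP is feasible.
Direction d = (1, 0): for each constraint row a, a·d ≤ 0 —
  (-1)(1) + (4)(0) = -1 ≤ 0
  (-2)(1) + (1)(0) = -2 ≤ 0
  (-2)(1) + (-1)(0) = -2 ≤ 0
  (0)(1) + (1)(0) = 0 ≤ 0
and d ≥ 0, so (1, 1) + t·d stays feasible for every t ≥ 0. Along this ray z = -5u - 6v changes by -5 per unit t, so z → −∞.

The LP is unbounded; z can be made arbitrarily small.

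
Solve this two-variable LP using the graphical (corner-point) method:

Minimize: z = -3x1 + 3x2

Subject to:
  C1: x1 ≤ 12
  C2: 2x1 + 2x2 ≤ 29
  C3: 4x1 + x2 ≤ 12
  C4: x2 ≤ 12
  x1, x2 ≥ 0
Each vertex is the intersection of two constraint boundaries that also satisfies all remaining constraints:
  x1 = 0 and x2 = 0 → (0, 0)
  4x1 + x2 = 12 and x2 = 0 → (3, 0)
  4x1 + x2 = 12 and x2 = 12 → (0, 12)

Evaluating z = -3x1 + 3x2 at each vertex:
  (0, 0): z = 0
  (3, 0): z = -9
  (0, 12): z = 36

The minimum is at (3, 0) with z = -9.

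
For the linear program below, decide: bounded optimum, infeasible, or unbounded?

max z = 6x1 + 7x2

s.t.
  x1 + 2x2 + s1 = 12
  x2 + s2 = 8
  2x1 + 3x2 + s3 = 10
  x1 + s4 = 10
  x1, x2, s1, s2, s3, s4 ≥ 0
The point (5, 0) satisfies every constraint, so the LP is feasible; the constraints give x1 ≤ 10 and x2 ≤ 8, which with x1, x2 ≥ 0 keep the feasible region inside a bounded box. A feasible, bounded LP attains a finite optimum at a vertex.

Evaluating z = 6x1 + 7x2 at each vertex:
  (0, 0): z = 0
  (5, 0): z = 30
  (0, 3.333): z = 23.33

Feasible with finite optimum z* = 30 at (5, 0).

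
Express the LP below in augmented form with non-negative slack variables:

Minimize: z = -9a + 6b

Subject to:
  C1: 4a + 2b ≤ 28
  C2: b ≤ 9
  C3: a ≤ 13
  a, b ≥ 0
min z = -9a + 6b

s.t.
  4a + 2b + s1 = 28
  b + s2 = 9
  a + s3 = 13
  a, b, s1, s2, s3 ≥ 0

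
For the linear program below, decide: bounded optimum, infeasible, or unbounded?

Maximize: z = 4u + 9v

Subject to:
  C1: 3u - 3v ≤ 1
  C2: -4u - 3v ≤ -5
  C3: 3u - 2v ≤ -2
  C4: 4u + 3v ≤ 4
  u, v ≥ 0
C4 requires 4u + 3v ≤ 4, while C2 (-4u - 3v ≤ -5) is equivalent to 4u + 3v ≥ 5. Together they would need 5 ≤ 4u + 3v ≤ 4, which is impossible since 5 > 4. No point satisfies all constraints.

Infeasible — the constraint set is empty.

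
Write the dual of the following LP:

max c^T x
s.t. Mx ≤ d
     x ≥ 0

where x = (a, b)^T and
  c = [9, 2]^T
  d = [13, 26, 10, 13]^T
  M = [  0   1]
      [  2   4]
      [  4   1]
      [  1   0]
Minimize: z = 13y1 + 26y2 + 10y3 + 13y4

Subject to:
  C1: -2y2 - 4y3 - y4 ≤ -9
  C2: -y1 - 4y2 - y3 ≤ -2
  y1, y2, y3, y4 ≥ 0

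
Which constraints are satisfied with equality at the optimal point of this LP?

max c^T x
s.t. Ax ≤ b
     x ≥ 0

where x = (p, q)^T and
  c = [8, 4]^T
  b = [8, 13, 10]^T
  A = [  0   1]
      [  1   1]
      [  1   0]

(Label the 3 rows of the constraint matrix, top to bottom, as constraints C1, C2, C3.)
Optimal: p = 10, q = 3
Slack at optimum:
  C1: slack = 5
  C2: slack = 0 (binding)
  C3: slack = 0 (binding)
  p ≥ 0: p = 10
  q ≥ 0: q = 3
Binding constraints: C2, C3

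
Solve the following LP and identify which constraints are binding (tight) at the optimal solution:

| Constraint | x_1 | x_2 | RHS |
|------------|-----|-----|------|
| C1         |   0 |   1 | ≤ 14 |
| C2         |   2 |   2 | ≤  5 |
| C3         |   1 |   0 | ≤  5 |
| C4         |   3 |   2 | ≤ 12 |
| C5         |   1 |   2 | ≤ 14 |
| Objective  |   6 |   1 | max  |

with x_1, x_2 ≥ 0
Optimal: x_1 = 2.5, x_2 = 0
Slack at optimum:
  C1: slack = 14
  C2: slack = 0 (binding)
  C3: slack = 2.5
  C4: slack = 4.5
  C5: slack = 11.5
  x_1 ≥ 0: x_1 = 2.5
  x_2 ≥ 0: x_2 = 0 (binding)
Binding constraints: C2, x_2 ≥ 0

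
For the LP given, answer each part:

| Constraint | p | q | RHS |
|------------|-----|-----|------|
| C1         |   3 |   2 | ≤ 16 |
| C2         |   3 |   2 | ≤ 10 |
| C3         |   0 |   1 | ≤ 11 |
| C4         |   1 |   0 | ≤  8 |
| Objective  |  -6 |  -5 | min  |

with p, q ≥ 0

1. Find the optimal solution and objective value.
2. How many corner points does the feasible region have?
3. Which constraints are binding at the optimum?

1. p = 0, q = 5, z = -25
2. 3
3. C2, p ≥ 0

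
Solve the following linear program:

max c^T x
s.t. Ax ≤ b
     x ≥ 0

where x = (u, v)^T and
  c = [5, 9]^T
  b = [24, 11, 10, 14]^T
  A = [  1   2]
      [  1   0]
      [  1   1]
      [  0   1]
Each vertex is the intersection of two constraint boundaries that also satisfies all remaining constraints:
  u = 0 and v = 0 → (0, 0)
  u + v = 10 and v = 0 → (10, 0)
  u + v = 10 and u = 0 → (0, 10)

Evaluating z = 5u + 9v at each vertex:
  (0, 0): z = 0
  (10, 0): z = 50
  (0, 10): z = 90

The maximum is at (0, 10) with z = 90.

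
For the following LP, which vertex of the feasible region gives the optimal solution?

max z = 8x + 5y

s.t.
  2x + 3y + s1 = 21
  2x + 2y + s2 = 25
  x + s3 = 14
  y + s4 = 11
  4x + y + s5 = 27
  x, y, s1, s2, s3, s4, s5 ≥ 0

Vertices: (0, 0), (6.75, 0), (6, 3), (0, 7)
Evaluating z = 8x + 5y at each vertex:
  (0, 0): z = 0
  (6.75, 0): z = 54
  (6, 3): z = 63
  (0, 7): z = 35

The largest value is z = 63, attained at (6, 3).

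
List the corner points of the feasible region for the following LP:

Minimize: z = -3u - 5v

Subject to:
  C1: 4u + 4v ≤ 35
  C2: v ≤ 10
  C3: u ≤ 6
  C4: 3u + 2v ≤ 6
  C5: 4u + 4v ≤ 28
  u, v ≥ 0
Each vertex is the intersection of two constraint boundaries that also satisfies all remaining constraints:
  u = 0 and v = 0 → (0, 0)
  3u + 2v = 6 and v = 0 → (2, 0)
  3u + 2v = 6 and u = 0 → (0, 3)

Vertices: (0, 0), (2, 0), (0, 3)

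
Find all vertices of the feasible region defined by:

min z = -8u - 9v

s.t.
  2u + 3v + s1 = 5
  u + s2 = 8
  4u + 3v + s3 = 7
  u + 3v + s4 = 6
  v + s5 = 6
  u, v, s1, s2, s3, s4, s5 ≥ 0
Each vertex is the intersection of two constraint boundaries that also satisfies all remaining constraints:
  u = 0 and v = 0 → (0, 0)
  4u + 3v = 7 and v = 0 → (1.75, 0)
  2u + 3v = 5 and 4u + 3v = 7 → (1, 1)
  2u + 3v = 5 and u = 0 → (0, 1.667)

Vertices: (0, 0), (1.75, 0), (1, 1), (0, 1.667)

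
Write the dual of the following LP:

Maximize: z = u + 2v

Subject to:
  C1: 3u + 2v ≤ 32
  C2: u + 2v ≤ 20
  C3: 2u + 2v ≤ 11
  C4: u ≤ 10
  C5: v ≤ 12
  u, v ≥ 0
Minimize: z = 32y1 + 20y2 + 11y3 + 10y4 + 12y5

Subject to:
  C1: -3y1 - y2 - 2y3 - y4 ≤ -1
  C2: -2y1 - 2y2 - 2y3 - y5 ≤ -2
  y1, y2, y3, y4, y5 ≥ 0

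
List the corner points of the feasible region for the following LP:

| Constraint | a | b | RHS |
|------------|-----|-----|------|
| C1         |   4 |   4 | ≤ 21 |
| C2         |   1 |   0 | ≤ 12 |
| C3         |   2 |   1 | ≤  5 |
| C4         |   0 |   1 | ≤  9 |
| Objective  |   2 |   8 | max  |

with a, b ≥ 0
Each vertex is the intersection of two constraint boundaries that also satisfies all remaining constraints:
  a = 0 and b = 0 → (0, 0)
  2a + b = 5 and b = 0 → (2.5, 0)
  2a + b = 5 and a = 0 → (0, 5)

Vertices: (0, 0), (2.5, 0), (0, 5)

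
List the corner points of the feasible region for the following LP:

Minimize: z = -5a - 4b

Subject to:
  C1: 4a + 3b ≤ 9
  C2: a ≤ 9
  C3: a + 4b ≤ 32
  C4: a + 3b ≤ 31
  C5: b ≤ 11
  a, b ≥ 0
Each vertex is the intersection of two constraint boundaries that also satisfies all remaining constraints:
  a = 0 and b = 0 → (0, 0)
  4a + 3b = 9 and b = 0 → (2.25, 0)
  4a + 3b = 9 and a = 0 → (0, 3)

Vertices: (0, 0), (2.25, 0), (0, 3)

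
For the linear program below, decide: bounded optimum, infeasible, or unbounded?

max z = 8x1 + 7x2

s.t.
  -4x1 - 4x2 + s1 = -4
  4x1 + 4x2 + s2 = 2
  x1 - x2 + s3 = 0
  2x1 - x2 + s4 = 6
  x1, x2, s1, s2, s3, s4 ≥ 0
The row 4x1 + 4x2 + s2 = 2 with s2 ≥ 0 requires 4x1 + 4x2 ≤ 2, while the row -4x1 - 4x2 + s1 = -4 with s1 ≥ 0 is equivalent to 4x1 + 4x2 ≥ 4. Together they would need 4 ≤ 4x1 + 4x2 ≤ 2, which is impossible since 4 > 2. No point satisfies all constraints.

Infeasible: no point satisfies all constraints simultaneously.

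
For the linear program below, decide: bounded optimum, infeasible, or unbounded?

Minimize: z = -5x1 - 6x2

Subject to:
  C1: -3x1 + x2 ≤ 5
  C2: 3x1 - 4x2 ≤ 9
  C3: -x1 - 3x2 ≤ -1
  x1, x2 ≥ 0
Feasible point: (0, 1) satisfies every constraint, so the LP is feasible.
Direction d = (1, 1): for each constraint row a, a·d ≤ 0 —
  (-3)(1) + (1)(1) = -2 ≤ 0
  (3)(1) + (-4)(1) = -1 ≤ 0
  (-1)(1) + (-3)(1) = -4 ≤ 0
and d ≥ 0, so (0, 1) + t·d stays feasible for every t ≥ 0. Along this ray z = -5x1 - 6x2 changes by -11 per unit t, so z → −∞.

Unbounded: there is a feasible ray along which z → −∞.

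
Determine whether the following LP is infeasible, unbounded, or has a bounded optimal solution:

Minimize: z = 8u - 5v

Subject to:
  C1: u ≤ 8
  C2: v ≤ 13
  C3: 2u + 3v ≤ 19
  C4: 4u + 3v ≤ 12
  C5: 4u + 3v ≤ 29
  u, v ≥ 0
The point (0, 4) satisfies every constraint, so the LP is feasible; the constraints give u ≤ 8 and v ≤ 13, which with u, v ≥ 0 keep the feasible region inside a bounded box. A feasible, bounded LP attains a finite optimum at a vertex.

Bounded optimum: z* = -20 at (0, 4).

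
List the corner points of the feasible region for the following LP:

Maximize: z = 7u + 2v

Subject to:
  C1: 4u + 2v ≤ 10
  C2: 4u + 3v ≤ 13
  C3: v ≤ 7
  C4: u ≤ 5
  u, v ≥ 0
Each vertex is the intersection of two constraint boundaries that also satisfies all remaining constraints:
  u = 0 and v = 0 → (0, 0)
  4u + 2v = 10 and v = 0 → (2.5, 0)
  4u + 2v = 10 and 4u + 3v = 13 → (1, 3)
  4u + 3v = 13 and u = 0 → (0, 4.333)

Vertices: (0, 0), (2.5, 0), (1, 3), (0, 4.333)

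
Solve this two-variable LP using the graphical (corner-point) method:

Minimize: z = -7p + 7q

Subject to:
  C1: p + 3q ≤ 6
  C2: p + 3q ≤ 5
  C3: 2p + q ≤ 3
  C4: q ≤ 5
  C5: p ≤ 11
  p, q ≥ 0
p = 1.5, q = 0, z = -10.5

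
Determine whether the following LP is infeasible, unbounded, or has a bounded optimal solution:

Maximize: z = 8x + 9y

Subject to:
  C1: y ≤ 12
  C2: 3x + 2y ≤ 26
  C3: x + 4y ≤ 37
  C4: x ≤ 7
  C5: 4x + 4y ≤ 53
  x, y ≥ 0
The point (3, 8.5) satisfies every constraint, so the LP is feasible; the constraints give x ≤ 7 and y ≤ 12, which with x, y ≥ 0 keep the feasible region inside a bounded box. A feasible, bounded LP attains a finite optimum at a vertex.

Bounded optimum: z* = 100.5 at (3, 8.5).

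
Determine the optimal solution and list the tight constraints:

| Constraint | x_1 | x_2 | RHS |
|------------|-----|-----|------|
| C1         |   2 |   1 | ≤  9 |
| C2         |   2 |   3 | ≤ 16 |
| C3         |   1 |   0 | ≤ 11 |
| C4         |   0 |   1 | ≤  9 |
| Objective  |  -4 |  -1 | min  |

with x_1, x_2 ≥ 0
Optimal: x_1 = 4.5, x_2 = 0
Slack at optimum:
  C1: slack = 0 (binding)
  C2: slack = 7
  C3: slack = 6.5
  C4: slack = 9
  x_1 ≥ 0: x_1 = 4.5
  x_2 ≥ 0: x_2 = 0 (binding)
Binding constraints: C1, x_2 ≥ 0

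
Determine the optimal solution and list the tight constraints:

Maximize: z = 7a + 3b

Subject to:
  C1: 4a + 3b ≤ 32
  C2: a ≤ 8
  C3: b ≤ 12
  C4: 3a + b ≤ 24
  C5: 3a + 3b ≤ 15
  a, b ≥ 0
Optimal: a = 5, b = 0
Slack at optimum:
  C1: slack = 12
  C2: slack = 3
  C3: slack = 12
  C4: slack = 9
  C5: slack = 0 (binding)
  a ≥ 0: a = 5
  b ≥ 0: b = 0 (binding)
Binding constraints: C5, b ≥ 0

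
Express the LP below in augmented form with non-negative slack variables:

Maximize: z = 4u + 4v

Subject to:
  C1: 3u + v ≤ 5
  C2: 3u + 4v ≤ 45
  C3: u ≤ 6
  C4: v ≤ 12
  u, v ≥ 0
max z = 4u + 4v

s.t.
  3u + v + s1 = 5
  3u + 4v + s2 = 45
  u + s3 = 6
  v + s4 = 12
  u, v, s1, s2, s3, s4 ≥ 0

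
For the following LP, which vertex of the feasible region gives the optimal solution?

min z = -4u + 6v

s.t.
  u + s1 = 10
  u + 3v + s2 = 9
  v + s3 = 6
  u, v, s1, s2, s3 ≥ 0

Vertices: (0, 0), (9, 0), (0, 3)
Evaluating z = -4u + 6v at each vertex:
  (0, 0): z = 0
  (9, 0): z = -36
  (0, 3): z = 18

The smallest value is z = -36, attained at (9, 0).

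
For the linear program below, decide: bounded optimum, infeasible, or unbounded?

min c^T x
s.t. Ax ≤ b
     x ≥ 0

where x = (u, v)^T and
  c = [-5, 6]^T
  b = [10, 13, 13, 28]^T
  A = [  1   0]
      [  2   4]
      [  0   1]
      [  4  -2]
The point (6.5, 0) satisfies every constraint, so the LP is feasible; the constraints give u ≤ 10 and v ≤ 13, which with u, v ≥ 0 keep the feasible region inside a bounded box. A feasible, bounded LP attains a finite optimum at a vertex.

The LP has an optimal solution: (6.5, 0) with z = -32.5.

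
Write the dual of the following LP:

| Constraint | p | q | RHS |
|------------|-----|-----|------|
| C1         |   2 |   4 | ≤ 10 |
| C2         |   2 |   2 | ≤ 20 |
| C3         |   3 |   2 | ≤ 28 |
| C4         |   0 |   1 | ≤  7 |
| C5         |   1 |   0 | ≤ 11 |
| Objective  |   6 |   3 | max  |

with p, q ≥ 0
Minimize: z = 10y1 + 20y2 + 28y3 + 7y4 + 11y5

Subject to:
  C1: -2y1 - 2y2 - 3y3 - y5 ≤ -6
  C2: -4y1 - 2y2 - 2y3 - y4 ≤ -3
  y1, y2, y3, y4, y5 ≥ 0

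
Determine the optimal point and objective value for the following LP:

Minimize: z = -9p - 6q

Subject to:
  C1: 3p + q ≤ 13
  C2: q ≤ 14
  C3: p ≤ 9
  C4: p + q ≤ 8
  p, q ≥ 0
Each vertex is the intersection of two constraint boundaries that also satisfies all remaining constraints:
  p = 0 and q = 0 → (0, 0)
  3p + q = 13 and q = 0 → (4.333, 0)
  3p + q = 13 and p + q = 8 → (2.5, 5.5)
  p + q = 8 and p = 0 → (0, 8)

Evaluating z = -9p - 6q at each vertex:
  (0, 0): z = 0
  (4.333, 0): z = -39
  (2.5, 5.5): z = -55.5
  (0, 8): z = -48

The minimum is at (2.5, 5.5) with z = -55.5.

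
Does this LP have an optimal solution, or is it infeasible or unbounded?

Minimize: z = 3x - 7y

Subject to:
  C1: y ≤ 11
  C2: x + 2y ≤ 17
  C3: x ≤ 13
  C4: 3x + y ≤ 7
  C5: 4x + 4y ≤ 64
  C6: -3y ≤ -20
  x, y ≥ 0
The point (0, 7) satisfies every constraint, so the LP is feasible; the constraints give x ≤ 13 and y ≤ 11, which with x, y ≥ 0 keep the feasible region inside a bounded box. A feasible, bounded LP attains a finite optimum at a vertex.

Bounded optimum: z* = -49 at (0, 7).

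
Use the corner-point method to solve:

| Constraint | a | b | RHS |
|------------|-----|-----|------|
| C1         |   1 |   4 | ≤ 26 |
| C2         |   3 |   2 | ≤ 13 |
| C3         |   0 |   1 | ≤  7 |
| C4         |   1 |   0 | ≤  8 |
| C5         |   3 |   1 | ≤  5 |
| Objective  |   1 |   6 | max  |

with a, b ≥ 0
Each vertex is the intersection of two constraint boundaries that also satisfies all remaining constraints:
  a = 0 and b = 0 → (0, 0)
  3a + b = 5 and b = 0 → (1.667, 0)
  3a + b = 5 and a = 0 → (0, 5)

Evaluating z = a + 6b at each vertex:
  (0, 0): z = 0
  (1.667, 0): z = 1.667
  (0, 5): z = 30

The maximum is at (0, 5) with z = 30.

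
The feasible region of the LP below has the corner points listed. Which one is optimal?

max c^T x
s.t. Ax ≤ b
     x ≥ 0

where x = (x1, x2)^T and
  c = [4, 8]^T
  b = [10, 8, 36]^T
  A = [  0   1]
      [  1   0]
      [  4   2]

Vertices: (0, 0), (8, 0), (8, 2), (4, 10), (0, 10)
Evaluating z = 4x1 + 8x2 at each vertex:
  (0, 0): z = 0
  (8, 0): z = 32
  (8, 2): z = 48
  (4, 10): z = 96
  (0, 10): z = 80

The largest value is z = 96, attained at (4, 10).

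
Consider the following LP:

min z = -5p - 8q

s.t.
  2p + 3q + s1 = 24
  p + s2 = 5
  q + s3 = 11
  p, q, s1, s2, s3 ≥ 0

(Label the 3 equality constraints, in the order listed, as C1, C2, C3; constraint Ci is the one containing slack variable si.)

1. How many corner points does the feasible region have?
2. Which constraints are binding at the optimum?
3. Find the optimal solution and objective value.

1. 4
2. C1, p ≥ 0
3. p = 0, q = 8, z = -64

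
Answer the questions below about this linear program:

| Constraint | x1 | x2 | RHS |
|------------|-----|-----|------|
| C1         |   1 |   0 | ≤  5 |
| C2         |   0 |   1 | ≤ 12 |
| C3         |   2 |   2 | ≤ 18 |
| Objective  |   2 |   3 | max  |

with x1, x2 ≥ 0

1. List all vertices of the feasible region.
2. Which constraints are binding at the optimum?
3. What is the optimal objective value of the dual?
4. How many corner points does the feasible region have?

1. (0, 0), (5, 0), (5, 4), (0, 9)
2. C3, x1 ≥ 0
3. 27 (by strong duality, equal to the primal optimum)
4. 4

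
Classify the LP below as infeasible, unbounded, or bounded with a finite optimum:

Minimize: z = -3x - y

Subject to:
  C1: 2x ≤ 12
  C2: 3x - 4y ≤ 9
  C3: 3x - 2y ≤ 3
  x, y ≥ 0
Feasible point: (0, 0) satisfies every constraint, so the LP is feasible.
Direction d = (0, 1): for each constraint row a, a·d ≤ 0 —
  (2)(0) + (0)(1) = 0 ≤ 0
  (3)(0) + (-4)(1) = -4 ≤ 0
  (3)(0) + (-2)(1) = -2 ≤ 0
and d ≥ 0, so (0, 0) + t·d stays feasible for every t ≥ 0. Along this ray z = -3x - y changes by -1 per unit t, so z → −∞.

Unbounded — the objective can decrease without bound over the feasible region.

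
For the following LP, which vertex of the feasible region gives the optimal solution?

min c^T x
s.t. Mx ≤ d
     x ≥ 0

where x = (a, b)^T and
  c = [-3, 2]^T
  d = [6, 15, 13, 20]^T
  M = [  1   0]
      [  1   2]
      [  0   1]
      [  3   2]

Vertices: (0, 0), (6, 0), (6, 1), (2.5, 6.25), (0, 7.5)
(6, 0) with z = -18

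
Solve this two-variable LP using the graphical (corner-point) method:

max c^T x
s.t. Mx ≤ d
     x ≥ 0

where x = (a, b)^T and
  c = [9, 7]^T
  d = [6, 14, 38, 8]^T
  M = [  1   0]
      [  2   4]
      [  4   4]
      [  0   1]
a = 6, b = 0.5, z = 57.5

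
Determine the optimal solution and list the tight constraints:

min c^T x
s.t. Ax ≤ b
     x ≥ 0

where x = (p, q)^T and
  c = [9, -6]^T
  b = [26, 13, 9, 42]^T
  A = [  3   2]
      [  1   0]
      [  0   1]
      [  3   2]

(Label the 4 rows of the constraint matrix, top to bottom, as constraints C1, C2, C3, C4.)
Optimal: p = 0, q = 9
Binding: C3, p ≥ 0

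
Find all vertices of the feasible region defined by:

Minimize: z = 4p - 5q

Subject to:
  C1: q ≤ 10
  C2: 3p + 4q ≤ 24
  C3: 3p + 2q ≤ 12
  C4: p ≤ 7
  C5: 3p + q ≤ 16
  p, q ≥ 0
Each vertex is the intersection of two constraint boundaries that also satisfies all remaining constraints:
  p = 0 and q = 0 → (0, 0)
  3p + 2q = 12 and q = 0 → (4, 0)
  3p + 4q = 24 and 3p + 2q = 12 → (0, 6)

Vertices: (0, 0), (4, 0), (0, 6)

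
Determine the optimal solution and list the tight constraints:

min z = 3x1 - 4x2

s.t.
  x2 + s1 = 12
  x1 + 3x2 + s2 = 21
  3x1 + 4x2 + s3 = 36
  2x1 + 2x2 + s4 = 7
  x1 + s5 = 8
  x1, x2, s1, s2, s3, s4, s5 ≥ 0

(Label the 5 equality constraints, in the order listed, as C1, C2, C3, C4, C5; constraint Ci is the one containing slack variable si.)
Optimal: x1 = 0, x2 = 3.5
Slack at optimum:
  C1: slack = 8.5
  C2: slack = 10.5
  C3: slack = 22
  C4: slack = 0 (binding)
  C5: slack = 8
  x1 ≥ 0: x1 = 0 (binding)
  x2 ≥ 0: x2 = 3.5
Binding constraints: C4, x1 ≥ 0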